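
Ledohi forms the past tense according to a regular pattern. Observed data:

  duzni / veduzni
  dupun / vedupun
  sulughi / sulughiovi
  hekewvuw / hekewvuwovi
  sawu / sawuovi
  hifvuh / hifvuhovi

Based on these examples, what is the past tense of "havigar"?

duzni and sulughi both end in -i yet inflect differently (veduzni, sulughiovi), so the final letter is not what conditions the rule; the first letter is.
"havigar" begins with h-. The stems beginning with h- (hekewvuw → hekewvuwovi, hifvuh → hifvuhovi) add -ovi.
So havigar → havigarovi.

havigarovi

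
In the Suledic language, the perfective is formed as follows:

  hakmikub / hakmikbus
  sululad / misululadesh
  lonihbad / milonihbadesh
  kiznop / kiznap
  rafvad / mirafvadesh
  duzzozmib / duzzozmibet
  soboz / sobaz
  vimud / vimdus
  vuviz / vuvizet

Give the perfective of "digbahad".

soboz and vuviz both end in -z yet inflect differently (sobaz, vuvizet), so the final letter is not what conditions the rule; the last vowel is.
"digbahad" has last vowel 'a'. The stems whose last vowel is 'a' (rafvad → mirafvadesh, lonihbad → milonihbadesh, sululad → misululadesh) add mi- … -esh around the stem.
The other patterns: stems whose last vowel is 'o' change the last vowel to 'a'; stems whose last vowel is 'i' add -et; stems whose last vowel is 'u' delete the last vowel and add -us.
So digbahad → midigbahadesh.

midigbahadesh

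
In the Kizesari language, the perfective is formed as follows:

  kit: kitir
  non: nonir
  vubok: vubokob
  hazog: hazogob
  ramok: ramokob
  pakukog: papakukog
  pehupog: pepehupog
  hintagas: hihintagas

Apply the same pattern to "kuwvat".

kuwvatob

hazog and pakukog both end in -g yet inflect differently (hazogob, papakukog), so the final letter is not what conditions the rule; the number of vowels is.
"kuwvat" has 2 vowels. The stems with 2 vowels (vubok → vubokob, hazog → hazogob, ramok → ramokob) add -ob.
The other patterns: stems with 1 vowel add -ir; stems with 3 vowels repeat the first consonant+vowel as a prefix.
So kuwvat → kuwvatob.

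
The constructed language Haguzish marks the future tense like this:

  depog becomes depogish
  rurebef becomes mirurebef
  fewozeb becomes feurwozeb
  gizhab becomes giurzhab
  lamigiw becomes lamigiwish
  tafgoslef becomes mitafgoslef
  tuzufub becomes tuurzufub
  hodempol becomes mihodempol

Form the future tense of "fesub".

fewozeb and tafgoslef both have last vowel 'e' yet inflect differently (feurwozeb, mitafgoslef), so the last vowel is not what conditions the rule; the final letter is.
"fesub" ends in -b. The stems ending in -b (tuzufub → tuurzufub, fewozeb → feurwozeb, gizhab → giurzhab) insert -ur- after the first vowel.
So fesub → feursub.

feursub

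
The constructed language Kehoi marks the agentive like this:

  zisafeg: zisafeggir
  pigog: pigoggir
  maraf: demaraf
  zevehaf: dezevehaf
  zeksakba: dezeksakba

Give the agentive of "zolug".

zisafeg and zevehaf both begin with z- yet inflect differently (zisafeggir, dezevehaf), so the first letter is not what conditions the rule; the final letter is.
"zolug" ends in -g. The stems ending in -g (zisafeg → zisafeggir, pigog → pigoggir) double the final consonant and add -ir.
So zolug → zoluggir.

zoluggir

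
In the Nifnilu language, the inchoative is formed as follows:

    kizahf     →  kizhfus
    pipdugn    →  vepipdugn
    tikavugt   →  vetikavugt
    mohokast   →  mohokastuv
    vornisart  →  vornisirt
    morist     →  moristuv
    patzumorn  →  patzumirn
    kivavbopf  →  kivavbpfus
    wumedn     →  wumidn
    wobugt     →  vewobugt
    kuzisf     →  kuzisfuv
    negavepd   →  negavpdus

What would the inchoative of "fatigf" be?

"fatigf" has second-to-last letter 'g'. The stems whose second-to-last letter is 'g' (wobugt → vewobugt, tikavugt → vetikavugt, pipdugn → vepipdugn) add the prefix ve-.
The other patterns: stems whose second-to-last letter is 'd' or 'r' change the last vowel to 'i'; stems whose second-to-last letter is 's' add -uv; stems whose second-to-last letter is 'h' or 'p' delete the last vowel and add -us.
So fatigf → vefatigf.

vefatigf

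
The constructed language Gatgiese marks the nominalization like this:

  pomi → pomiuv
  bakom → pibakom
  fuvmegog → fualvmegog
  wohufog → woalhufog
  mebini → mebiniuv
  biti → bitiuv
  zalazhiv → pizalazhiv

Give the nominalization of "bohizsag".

wohufog and bakom both have last vowel 'o' yet inflect differently (woalhufog, pibakom), so the last vowel is not what conditions the rule; the final letter is.
"bohizsag" ends in -g. The stems ending in -g (wohufog → woalhufog, fuvmegog → fualvmegog) insert -al- after the first vowel.
The other patterns: stems ending in -i add -uv; stems ending in -m or -v add the prefix pi-.
So bohizsag → boalhizsag.

boalhizsag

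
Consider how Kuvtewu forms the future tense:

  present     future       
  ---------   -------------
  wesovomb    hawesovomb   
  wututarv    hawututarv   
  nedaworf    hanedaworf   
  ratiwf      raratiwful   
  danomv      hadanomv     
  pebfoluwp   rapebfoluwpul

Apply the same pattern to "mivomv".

hamivomv

ratiwf and nedaworf both end in -f yet inflect differently (raratiwful, hanedaworf), so the final letter is not what conditions the rule; the second-to-last letter is.
"mivomv" has second-to-last letter 'm'. The stems whose second-to-last letter is 'm' (danomv → hadanomv, wesovomb → hawesovomb) add the prefix ha-.
So mivomv → hamivomv.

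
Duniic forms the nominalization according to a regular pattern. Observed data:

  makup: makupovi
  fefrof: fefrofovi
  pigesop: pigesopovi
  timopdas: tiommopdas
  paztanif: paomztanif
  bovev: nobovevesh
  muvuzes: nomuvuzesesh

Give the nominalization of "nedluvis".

fefrof and paztanif both end in -f yet inflect differently (fefrofovi, paomztanif), so the final letter is not what conditions the rule; the last vowel is.
"nedluvis" has last vowel 'i'. The one such stem in the data (paztanif → paomztanif) inserts -om- after the first vowel (as does timopdas), so the same rule applies.
The other patterns: stems whose last vowel is 'o' or 'u' add -ovi; stems whose last vowel is 'e' add no- … -esh around the stem.
So nedluvis → neomdluvis.

neomdluvis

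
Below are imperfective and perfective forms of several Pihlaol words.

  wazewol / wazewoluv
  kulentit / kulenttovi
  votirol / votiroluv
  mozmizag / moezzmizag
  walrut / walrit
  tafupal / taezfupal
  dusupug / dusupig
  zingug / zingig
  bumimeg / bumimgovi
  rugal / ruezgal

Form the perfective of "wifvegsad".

kulentit and walrut both end in -t yet inflect differently (kulenttovi, walrit), so the final letter is not what conditions the rule; the last vowel is.
"wifvegsad" has last vowel 'a'. The stems whose last vowel is 'a' (rugal → ruezgal, tafupal → taezfupal, mozmizag → moezzmizag) insert -ez- after the first vowel.
The other patterns: stems whose last vowel is 'e' or 'i' delete the last vowel and add -ovi; stems whose last vowel is 'u' change the last vowel to 'i'; stems whose last vowel is 'o' add -uv.
So wifvegsad → wiezfvegsad.

wiezfvegsad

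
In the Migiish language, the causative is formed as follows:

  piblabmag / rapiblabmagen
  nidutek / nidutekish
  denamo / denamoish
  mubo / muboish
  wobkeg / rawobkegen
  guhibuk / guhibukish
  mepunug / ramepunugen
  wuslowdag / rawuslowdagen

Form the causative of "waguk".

wagukish

mepunug and guhibuk both have last vowel 'u' yet inflect differently (ramepunugen, guhibukish), so the last vowel is not what conditions the rule; the final letter is.
"waguk" ends in -k. The stems ending in -k (guhibuk → guhibukish, nidutek → nidutekish) add -ish.
So waguk → wagukish.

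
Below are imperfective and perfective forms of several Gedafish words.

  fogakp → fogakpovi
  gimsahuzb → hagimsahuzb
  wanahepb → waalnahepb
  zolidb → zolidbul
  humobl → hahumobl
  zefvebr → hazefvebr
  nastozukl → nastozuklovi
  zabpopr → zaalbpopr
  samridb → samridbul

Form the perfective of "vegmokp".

wanahepb and zolidb both end in -b yet inflect differently (waalnahepb, zolidbul), so the final letter is not what conditions the rule; the second-to-last letter is.
"vegmokp" has second-to-last letter 'k'. The stems whose second-to-last letter is 'k' (fogakp → fogakpovi, nastozukl → nastozuklovi) add -ovi.
So vegmokp → vegmokpovi.

vegmokpovi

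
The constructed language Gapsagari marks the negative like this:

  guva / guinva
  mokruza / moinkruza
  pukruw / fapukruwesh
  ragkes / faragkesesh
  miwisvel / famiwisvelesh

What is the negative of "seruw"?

faseruwesh

mokruza and miwisvel both begin with m- yet inflect differently (moinkruza, famiwisvelesh), so the first letter is not what conditions the rule; whether the stem ends in a vowel or a consonant is.
"seruw" ends in a consonant. The stems ending in a consonant (pukruw → fapukruwesh, ragkes → faragkesesh, miwisvel → famiwisvelesh) add fa- … -esh around the stem.
The other pattern: stems ending in a vowel insert -in- after the first vowel.
So seruw → faseruwesh.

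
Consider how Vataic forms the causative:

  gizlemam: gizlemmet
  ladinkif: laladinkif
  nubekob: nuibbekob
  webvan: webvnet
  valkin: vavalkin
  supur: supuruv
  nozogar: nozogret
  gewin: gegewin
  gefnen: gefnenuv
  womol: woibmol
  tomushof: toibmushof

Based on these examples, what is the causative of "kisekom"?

"kisekom" has last vowel 'o'. The stems whose last vowel is 'o' (tomushof → toibmushof, womol → woibmol, nubekob → nuibbekob) insert -ib- after the first vowel.
So kisekom → kiibsekom.

kiibsekom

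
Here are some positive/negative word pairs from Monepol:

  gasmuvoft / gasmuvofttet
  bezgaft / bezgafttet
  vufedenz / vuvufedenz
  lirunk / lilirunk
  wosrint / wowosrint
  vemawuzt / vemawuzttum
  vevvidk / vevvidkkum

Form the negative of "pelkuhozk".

pelkuhozkkum

gasmuvoft and wosrint both end in -t yet inflect differently (gasmuvofttet, wowosrint), so the final letter is not what conditions the rule; the second-to-last letter is.
"pelkuhozk" has second-to-last letter 'z'. The one such stem in the data (vemawuzt → vemawuzttum) doubles the final consonant and adds -um (as does vevvidk), so the same rule applies.
The other patterns: stems whose second-to-last letter is 'f' double the final consonant and add -et; stems whose second-to-last letter is 'n' repeat the first consonant+vowel as a prefix.
So pelkuhozk → pelkuhozkkum.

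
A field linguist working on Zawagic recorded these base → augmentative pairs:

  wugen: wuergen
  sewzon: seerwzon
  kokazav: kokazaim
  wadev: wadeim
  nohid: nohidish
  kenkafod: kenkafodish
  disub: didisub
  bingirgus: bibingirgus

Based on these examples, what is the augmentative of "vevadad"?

vevadadish

wugen and wadev both have last vowel 'e' yet inflect differently (wuergen, wadeim), so the last vowel is not what conditions the rule; the final letter is.
"vevadad" ends in -d. The stems ending in -d (nohid → nohidish, kenkafod → kenkafodish) add -ish.
So vevadad → vevadadish.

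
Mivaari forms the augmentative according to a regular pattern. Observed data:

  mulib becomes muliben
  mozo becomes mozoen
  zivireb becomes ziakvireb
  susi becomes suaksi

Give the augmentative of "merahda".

merahdaen

"merahda" begins with m-. The stems beginning with m- (mulib → muliben, mozo → mozoen) add -en.
So merahda → merahdaen.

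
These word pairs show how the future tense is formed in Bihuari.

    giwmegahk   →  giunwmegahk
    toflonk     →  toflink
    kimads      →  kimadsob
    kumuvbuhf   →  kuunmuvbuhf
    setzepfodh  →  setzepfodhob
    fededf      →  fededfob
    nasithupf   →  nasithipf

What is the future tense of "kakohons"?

kakohins

"kakohons" has second-to-last letter 'n'. The one such stem in the data (toflonk → toflink) changes the last vowel to 'i' (as does nasithupf), so the same rule applies.
The other patterns: stems whose second-to-last letter is 'd' add -ob; stems whose second-to-last letter is 'h' insert -un- after the first vowel.
So kakohons → kakohins.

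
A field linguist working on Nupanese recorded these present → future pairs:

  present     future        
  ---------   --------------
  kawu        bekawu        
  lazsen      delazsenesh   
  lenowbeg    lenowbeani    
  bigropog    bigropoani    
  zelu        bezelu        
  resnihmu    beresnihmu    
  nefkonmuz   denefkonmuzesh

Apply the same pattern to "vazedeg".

lenowbeg and lazsen both have last vowel 'e' yet inflect differently (lenowbeani, delazsenesh), so the last vowel is not what conditions the rule; the final letter is.
"vazedeg" ends in -g. The stems ending in -g (bigropog → bigropoani, lenowbeg → lenowbeani) drop the final letter and add -ani.
So vazedeg → vazedeani.

vazedeani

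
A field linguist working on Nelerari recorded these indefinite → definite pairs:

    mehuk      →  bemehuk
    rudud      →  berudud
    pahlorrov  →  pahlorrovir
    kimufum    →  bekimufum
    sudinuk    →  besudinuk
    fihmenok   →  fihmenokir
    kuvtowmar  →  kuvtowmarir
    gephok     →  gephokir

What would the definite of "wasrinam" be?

"wasrinam" has last vowel 'a'. The one such stem in the data (kuvtowmar → kuvtowmarir) adds -ir, so the same rule applies.
So wasrinam → wasrinamir.

wasrinamir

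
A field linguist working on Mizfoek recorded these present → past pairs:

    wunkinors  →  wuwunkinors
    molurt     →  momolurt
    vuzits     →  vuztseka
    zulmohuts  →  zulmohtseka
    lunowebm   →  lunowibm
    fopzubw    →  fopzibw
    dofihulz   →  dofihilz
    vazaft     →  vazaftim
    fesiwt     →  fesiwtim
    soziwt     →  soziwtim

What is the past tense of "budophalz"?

budophilz

"budophalz" has second-to-last letter 'l'. The one such stem in the data (dofihulz → dofihilz) changes the last vowel to 'i' (as do lunowebm, fopzubw), so the same rule applies.
So budophalz → budophilz.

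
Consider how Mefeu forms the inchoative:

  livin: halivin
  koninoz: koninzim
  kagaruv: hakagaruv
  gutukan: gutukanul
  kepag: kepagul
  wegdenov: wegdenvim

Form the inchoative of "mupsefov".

mupsefvim

gutukan and livin both end in -n yet inflect differently (gutukanul, halivin), so the final letter is not what conditions the rule; the last vowel is.
"mupsefov" has last vowel 'o'. The stems whose last vowel is 'o' (koninoz → koninzim, wegdenov → wegdenvim) delete the last vowel and add -im.
The other patterns: stems whose last vowel is 'a' add -ul; stems whose last vowel is 'i' or 'u' add the prefix ha-.
So mupsefov → mupsefvim.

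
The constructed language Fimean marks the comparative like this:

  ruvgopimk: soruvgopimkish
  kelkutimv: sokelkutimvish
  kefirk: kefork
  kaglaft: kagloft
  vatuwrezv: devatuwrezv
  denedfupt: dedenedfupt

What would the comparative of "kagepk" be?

dekagepk

ruvgopimk and kefirk both end in -k yet inflect differently (soruvgopimkish, kefork), so the final letter is not what conditions the rule; the second-to-last letter is.
"kagepk" has second-to-last letter 'p'. The one such stem in the data (denedfupt → dedenedfupt) adds the prefix de-, so the same rule applies.
The other patterns: stems whose second-to-last letter is 'm' add so- … -ish around the stem; stems whose second-to-last letter is 'f' or 'r' change the last vowel to 'o'.
So kagepk → dekagepk.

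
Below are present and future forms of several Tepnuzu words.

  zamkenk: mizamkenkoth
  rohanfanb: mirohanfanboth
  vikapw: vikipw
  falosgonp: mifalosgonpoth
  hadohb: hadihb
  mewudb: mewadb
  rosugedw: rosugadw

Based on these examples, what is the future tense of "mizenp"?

"mizenp" has second-to-last letter 'n'. The stems whose second-to-last letter is 'n' (zamkenk → mizamkenkoth, rohanfanb → mirohanfanboth, falosgonp → mifalosgonpoth) add mi- … -oth around the stem.
The other patterns: stems whose second-to-last letter is 'd' change the last vowel to 'a'; stems whose second-to-last letter is 'h' or 'p' change the last vowel to 'i'.
So mizenp → mimizenpoth.

mimizenpoth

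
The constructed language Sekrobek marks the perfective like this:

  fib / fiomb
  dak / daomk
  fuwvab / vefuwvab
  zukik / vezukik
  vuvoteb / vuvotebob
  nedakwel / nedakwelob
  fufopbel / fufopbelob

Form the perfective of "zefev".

fib and fuwvab both end in -b yet inflect differently (fiomb, vefuwvab), so the final letter is not what conditions the rule; the number of vowels is.
"zefev" has 2 vowels. The stems with 2 vowels (fuwvab → vefuwvab, zukik → vezukik) add the prefix ve-.
So zefev → vezefev.

vezefev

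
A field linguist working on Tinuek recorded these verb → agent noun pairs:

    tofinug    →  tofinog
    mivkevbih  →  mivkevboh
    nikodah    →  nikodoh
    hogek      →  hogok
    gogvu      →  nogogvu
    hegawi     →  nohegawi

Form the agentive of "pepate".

nopepate

tofinug and gogvu both have last vowel 'u' yet inflect differently (tofinog, nogogvu), so the last vowel is not what conditions the rule; whether the stem ends in a vowel or a consonant is.
"pepate" ends in a vowel. The stems ending in a vowel (gogvu → nogogvu, hegawi → nohegawi) add the prefix no-.
So pepate → nopepate.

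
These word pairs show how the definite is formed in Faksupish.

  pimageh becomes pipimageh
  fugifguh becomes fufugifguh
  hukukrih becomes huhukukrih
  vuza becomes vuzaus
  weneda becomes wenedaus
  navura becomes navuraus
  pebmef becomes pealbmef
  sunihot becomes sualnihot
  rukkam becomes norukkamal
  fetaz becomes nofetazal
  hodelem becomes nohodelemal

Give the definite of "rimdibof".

rialmdibof

pimageh and pebmef both have last vowel 'e' yet inflect differently (pipimageh, pealbmef), so the last vowel is not what conditions the rule; the final letter is.
"rimdibof" ends in -f. The one such stem in the data (pebmef → pealbmef) inserts -al- after the first vowel (as does sunihot), so the same rule applies.
So rimdibof → rialmdibof.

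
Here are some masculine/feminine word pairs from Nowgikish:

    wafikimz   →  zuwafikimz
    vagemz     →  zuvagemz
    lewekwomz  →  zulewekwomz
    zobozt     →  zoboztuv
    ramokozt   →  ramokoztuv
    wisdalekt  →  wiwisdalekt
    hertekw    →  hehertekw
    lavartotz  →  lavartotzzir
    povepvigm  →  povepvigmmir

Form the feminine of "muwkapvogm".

muwkapvogmmir

"muwkapvogm" has second-to-last letter 'g'. The one such stem in the data (povepvigm → povepvigmmir) doubles the final consonant and adds -ir (as does lavartotz), so the same rule applies.
The other patterns: stems whose second-to-last letter is 'm' add the prefix zu-; stems whose second-to-last letter is 'z' add -uv; stems whose second-to-last letter is 'k' repeat the first consonant+vowel as a prefix.
So muwkapvogm → muwkapvogmmir.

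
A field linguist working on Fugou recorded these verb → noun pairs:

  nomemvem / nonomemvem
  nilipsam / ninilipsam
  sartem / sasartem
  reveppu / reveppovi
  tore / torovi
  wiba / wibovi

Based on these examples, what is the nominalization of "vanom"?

vavanom

nomemvem and tore both have last vowel 'e' yet inflect differently (nonomemvem, torovi), so the last vowel is not what conditions the rule; whether the stem ends in a vowel or a consonant is.
"vanom" ends in a consonant. The stems ending in a consonant (nomemvem → nonomemvem, nilipsam → ninilipsam, sartem → sasartem) repeat the first consonant+vowel as a prefix.
So vanom → vavanom.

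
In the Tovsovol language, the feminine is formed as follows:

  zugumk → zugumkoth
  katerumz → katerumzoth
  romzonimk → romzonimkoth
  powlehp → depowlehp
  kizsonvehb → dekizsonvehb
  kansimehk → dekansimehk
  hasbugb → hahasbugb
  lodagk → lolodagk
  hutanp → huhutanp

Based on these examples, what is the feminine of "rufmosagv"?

zugumk and kansimehk both end in -k yet inflect differently (zugumkoth, dekansimehk), so the final letter is not what conditions the rule; the second-to-last letter is.
"rufmosagv" has second-to-last letter 'g'. The stems whose second-to-last letter is 'g' (hasbugb → hahasbugb, lodagk → lolodagk) repeat the first consonant+vowel as a prefix.
The other patterns: stems whose second-to-last letter is 'm' add -oth; stems whose second-to-last letter is 'h' add the prefix de-.
So rufmosagv → rurufmosagv.

rurufmosagv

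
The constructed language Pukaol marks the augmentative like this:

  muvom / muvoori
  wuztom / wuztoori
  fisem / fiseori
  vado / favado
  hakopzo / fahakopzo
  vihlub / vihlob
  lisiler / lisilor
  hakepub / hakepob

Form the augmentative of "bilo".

fabilo

muvom and vado both have last vowel 'o' yet inflect differently (muvoori, favado), so the last vowel is not what conditions the rule; the final letter is.
"bilo" ends in -o. The stems ending in -o (vado → favado, hakopzo → fahakopzo) add the prefix fa-.
The other patterns: stems ending in -m drop the final letter and add -ori; stems ending in -b or -r change the last vowel to 'o'.
So bilo → fabilo.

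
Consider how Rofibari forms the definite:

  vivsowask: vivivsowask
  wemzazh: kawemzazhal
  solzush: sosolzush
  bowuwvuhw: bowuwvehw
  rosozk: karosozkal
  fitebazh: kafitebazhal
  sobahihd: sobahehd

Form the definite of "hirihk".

solzush and fitebazh both end in -h yet inflect differently (sosolzush, kafitebazhal), so the final letter is not what conditions the rule; the second-to-last letter is.
"hirihk" has second-to-last letter 'h'. The stems whose second-to-last letter is 'h' (sobahihd → sobahehd, bowuwvuhw → bowuwvehw) change the last vowel to 'e'.
So hirihk → hirehk.

hirehk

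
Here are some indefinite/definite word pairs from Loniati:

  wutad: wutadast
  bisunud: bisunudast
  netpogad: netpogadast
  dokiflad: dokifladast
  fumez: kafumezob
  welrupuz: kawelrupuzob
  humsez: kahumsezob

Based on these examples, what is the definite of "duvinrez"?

kaduvinrezob

bisunud and welrupuz both have last vowel 'u' yet inflect differently (bisunudast, kawelrupuzob), so the last vowel is not what conditions the rule; the final letter is.
"duvinrez" ends in -z. The stems ending in -z (fumez → kafumezob, welrupuz → kawelrupuzob, humsez → kahumsezob) add ka- … -ob around the stem.
The other pattern: stems ending in -d add -ast.
So duvinrez → kaduvinrezob.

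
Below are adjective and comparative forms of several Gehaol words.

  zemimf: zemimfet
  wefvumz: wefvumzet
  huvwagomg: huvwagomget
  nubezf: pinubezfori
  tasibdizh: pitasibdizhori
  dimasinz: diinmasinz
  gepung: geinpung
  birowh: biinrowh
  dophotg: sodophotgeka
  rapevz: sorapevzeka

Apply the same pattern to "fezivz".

sofezivzeka

"fezivz" has second-to-last letter 'v'. The one such stem in the data (rapevz → sorapevzeka) adds so- … -eka around the stem, so the same rule applies.
The other patterns: stems whose second-to-last letter is 'm' add -et; stems whose second-to-last letter is 'z' add pi- … -ori around the stem; stems whose second-to-last letter is 'n' or 'w' insert -in- after the first vowel.
So fezivz → sofezivzeka.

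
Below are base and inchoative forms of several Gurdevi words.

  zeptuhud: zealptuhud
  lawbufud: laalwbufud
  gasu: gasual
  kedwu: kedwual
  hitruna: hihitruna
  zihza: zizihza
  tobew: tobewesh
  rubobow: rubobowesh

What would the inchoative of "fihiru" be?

zeptuhud and gasu both have last vowel 'u' yet inflect differently (zealptuhud, gasual), so the last vowel is not what conditions the rule; the final letter is.
"fihiru" ends in -u. The stems ending in -u (gasu → gasual, kedwu → kedwual) add -al.
The other patterns: stems ending in -d insert -al- after the first vowel; stems ending in -a repeat the first consonant+vowel as a prefix; stems ending in -w add -esh.
So fihiru → fihirual.

fihirual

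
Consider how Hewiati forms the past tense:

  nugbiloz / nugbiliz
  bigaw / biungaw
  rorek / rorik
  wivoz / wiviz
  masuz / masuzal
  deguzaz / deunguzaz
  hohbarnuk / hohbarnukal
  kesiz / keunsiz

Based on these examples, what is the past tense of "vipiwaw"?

viunpiwaw

rorek and hohbarnuk both end in -k yet inflect differently (rorik, hohbarnukal), so the final letter is not what conditions the rule; the last vowel is.
"vipiwaw" has last vowel 'a'. The stems whose last vowel is 'a' (bigaw → biungaw, deguzaz → deunguzaz) insert -un- after the first vowel.
The other patterns: stems whose last vowel is 'e' or 'o' change the last vowel to 'i'; stems whose last vowel is 'u' add -al.
So vipiwaw → viunpiwaw.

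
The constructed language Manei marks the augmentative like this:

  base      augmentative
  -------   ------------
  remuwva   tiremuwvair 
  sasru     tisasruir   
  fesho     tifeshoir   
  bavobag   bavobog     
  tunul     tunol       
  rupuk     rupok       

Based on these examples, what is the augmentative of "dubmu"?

sasru and rupuk both have last vowel 'u' yet inflect differently (tisasruir, rupok), so the last vowel is not what conditions the rule; whether the stem ends in a vowel or a consonant is.
"dubmu" ends in a vowel. The stems ending in a vowel (sasru → tisasruir, fesho → tifeshoir, remuwva → tiremuwvair) add ti- … -ir around the stem.
So dubmu → tidubmuir.

tidubmuir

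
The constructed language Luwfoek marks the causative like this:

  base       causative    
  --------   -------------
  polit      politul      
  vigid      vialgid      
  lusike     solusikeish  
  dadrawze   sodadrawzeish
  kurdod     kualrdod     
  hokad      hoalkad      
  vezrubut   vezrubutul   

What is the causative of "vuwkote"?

polit and vigid both have last vowel 'i' yet inflect differently (politul, vialgid), so the last vowel is not what conditions the rule; the final letter is.
"vuwkote" ends in -e. The stems ending in -e (lusike → solusikeish, dadrawze → sodadrawzeish) add so- … -ish around the stem.
The other patterns: stems ending in -t add -ul; stems ending in -d insert -al- after the first vowel.
So vuwkote → sovuwkoteish.

sovuwkoteish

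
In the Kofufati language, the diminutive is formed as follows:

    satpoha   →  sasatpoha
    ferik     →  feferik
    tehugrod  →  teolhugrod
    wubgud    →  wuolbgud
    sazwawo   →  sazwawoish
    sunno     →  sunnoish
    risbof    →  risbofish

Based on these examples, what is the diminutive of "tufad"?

tuolfad

tehugrod and sazwawo both have last vowel 'o' yet inflect differently (teolhugrod, sazwawoish), so the last vowel is not what conditions the rule; the final letter is.
"tufad" ends in -d. The stems ending in -d (tehugrod → teolhugrod, wubgud → wuolbgud) insert -ol- after the first vowel.
The other patterns: stems ending in -a or -k repeat the first consonant+vowel as a prefix; stems ending in -f or -o add -ish.
So tufad → tuolfad.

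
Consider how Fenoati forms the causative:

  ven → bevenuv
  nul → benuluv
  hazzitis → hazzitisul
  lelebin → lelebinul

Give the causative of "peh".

ven and lelebin both end in -n yet inflect differently (bevenuv, lelebinul), so the final letter is not what conditions the rule; the number of vowels is.
"peh" has 1 vowel. The stems with 1 vowel (ven → bevenuv, nul → benuluv) add be- … -uv around the stem.
So peh → bepehuv.

bepehuv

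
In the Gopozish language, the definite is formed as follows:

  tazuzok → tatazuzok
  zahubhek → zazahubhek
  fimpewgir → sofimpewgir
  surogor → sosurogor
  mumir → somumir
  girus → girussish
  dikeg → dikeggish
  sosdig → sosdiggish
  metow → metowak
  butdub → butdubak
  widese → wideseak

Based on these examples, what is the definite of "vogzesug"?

vogzesuggish

"vogzesug" ends in -g. The stems ending in -g (dikeg → dikeggish, sosdig → sosdiggish) double the final consonant and add -ish.
The other patterns: stems ending in -k repeat the first consonant+vowel as a prefix; stems ending in -r add the prefix so-; stems ending in -b, -e or -w add -ak.
So vogzesug → vogzesuggish.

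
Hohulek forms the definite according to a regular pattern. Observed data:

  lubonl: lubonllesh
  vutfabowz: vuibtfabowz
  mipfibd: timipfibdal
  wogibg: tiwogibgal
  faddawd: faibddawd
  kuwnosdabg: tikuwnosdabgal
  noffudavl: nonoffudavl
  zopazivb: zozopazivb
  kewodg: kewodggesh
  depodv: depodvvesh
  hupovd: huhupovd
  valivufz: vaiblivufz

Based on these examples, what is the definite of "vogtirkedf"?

lubonl and noffudavl both end in -l yet inflect differently (lubonllesh, nonoffudavl), so the final letter is not what conditions the rule; the second-to-last letter is.
"vogtirkedf" has second-to-last letter 'd'. The stems whose second-to-last letter is 'd' (depodv → depodvvesh, kewodg → kewodggesh) double the final consonant and add -esh.
The other patterns: stems whose second-to-last letter is 'v' repeat the first consonant+vowel as a prefix; stems whose second-to-last letter is 'b' add ti- … -al around the stem; stems whose second-to-last letter is 'f' or 'w' insert -ib- after the first vowel.
So vogtirkedf → vogtirkedffesh.

vogtirkedffesh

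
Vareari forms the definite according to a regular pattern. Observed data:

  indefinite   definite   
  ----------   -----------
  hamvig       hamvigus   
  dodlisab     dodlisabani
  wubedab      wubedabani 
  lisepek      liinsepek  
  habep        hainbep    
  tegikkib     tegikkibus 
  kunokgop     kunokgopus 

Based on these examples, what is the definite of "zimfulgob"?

"zimfulgob" has last vowel 'o'. The one such stem in the data (kunokgop → kunokgopus) adds -us, so the same rule applies.
The other patterns: stems whose last vowel is 'a' add -ani; stems whose last vowel is 'e' insert -in- after the first vowel.
So zimfulgob → zimfulgobus.

zimfulgobus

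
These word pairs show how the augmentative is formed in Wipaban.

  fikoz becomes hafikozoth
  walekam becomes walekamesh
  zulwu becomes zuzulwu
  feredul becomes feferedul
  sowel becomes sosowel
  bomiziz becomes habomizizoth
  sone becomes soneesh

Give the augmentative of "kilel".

sone and sowel both have last vowel 'e' yet inflect differently (soneesh, sosowel), so the last vowel is not what conditions the rule; the final letter is.
"kilel" ends in -l. The stems ending in -l (feredul → feferedul, sowel → sosowel) repeat the first consonant+vowel as a prefix.
The other patterns: stems ending in -e or -m add -esh; stems ending in -z add ha- … -oth around the stem.
So kilel → kikilel.

kikilel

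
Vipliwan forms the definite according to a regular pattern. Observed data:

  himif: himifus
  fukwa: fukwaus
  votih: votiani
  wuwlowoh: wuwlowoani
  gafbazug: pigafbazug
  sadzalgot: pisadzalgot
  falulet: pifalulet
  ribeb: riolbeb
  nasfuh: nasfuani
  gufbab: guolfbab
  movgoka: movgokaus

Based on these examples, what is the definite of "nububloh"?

sadzalgot and wuwlowoh both have last vowel 'o' yet inflect differently (pisadzalgot, wuwlowoani), so the last vowel is not what conditions the rule; the final letter is.
"nububloh" ends in -h. The stems ending in -h (wuwlowoh → wuwlowoani, nasfuh → nasfuani, votih → votiani) drop the final letter and add -ani.
The other patterns: stems ending in -g or -t add the prefix pi-; stems ending in -b insert -ol- after the first vowel; stems ending in -a or -f add -us.
So nububloh → nububloani.

nububloani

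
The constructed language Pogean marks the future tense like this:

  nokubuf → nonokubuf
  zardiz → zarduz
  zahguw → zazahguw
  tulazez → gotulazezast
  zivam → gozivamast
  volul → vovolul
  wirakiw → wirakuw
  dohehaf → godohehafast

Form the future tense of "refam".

gorefamast

"refam" has last vowel 'a'. The stems whose last vowel is 'a' (zivam → gozivamast, dohehaf → godohehafast) add go- … -ast around the stem.
The other patterns: stems whose last vowel is 'i' change the last vowel to 'u'; stems whose last vowel is 'u' repeat the first consonant+vowel as a prefix.
So refam → gorefamast.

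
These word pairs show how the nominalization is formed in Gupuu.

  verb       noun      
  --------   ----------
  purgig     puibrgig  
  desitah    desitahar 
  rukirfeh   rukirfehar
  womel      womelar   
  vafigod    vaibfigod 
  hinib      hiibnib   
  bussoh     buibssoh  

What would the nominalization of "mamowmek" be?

mamowmekar

rukirfeh and bussoh both end in -h yet inflect differently (rukirfehar, buibssoh), so the final letter is not what conditions the rule; the last vowel is.
"mamowmek" has last vowel 'e'. The stems whose last vowel is 'e' (rukirfeh → rukirfehar, womel → womelar) add -ar.
The other pattern: stems whose last vowel is 'i' or 'o' insert -ib- after the first vowel.
So mamowmek → mamowmekar.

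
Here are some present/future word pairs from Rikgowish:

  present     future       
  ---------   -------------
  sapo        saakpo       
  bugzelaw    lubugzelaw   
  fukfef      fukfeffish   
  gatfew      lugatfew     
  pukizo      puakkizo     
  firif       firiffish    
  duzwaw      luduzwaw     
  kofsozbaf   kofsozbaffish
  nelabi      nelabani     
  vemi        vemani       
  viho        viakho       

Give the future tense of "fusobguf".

"fusobguf" ends in -f. The stems ending in -f (firif → firiffish, fukfef → fukfeffish, kofsozbaf → kofsozbaffish) double the final consonant and add -ish.
So fusobguf → fusobguffish.

fusobguffish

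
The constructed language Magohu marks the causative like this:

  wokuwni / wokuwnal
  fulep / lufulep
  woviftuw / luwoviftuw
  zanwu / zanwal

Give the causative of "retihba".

retihbal

"retihba" ends in a vowel. The stems ending in a vowel (wokuwni → wokuwnal, zanwu → zanwal) drop the final letter and add -al.
So retihba → retihbal.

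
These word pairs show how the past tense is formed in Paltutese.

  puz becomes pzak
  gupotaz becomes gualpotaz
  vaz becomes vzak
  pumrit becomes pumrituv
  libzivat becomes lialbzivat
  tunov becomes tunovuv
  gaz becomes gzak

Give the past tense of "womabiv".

woalmabiv

vaz and gupotaz both end in -z yet inflect differently (vzak, gualpotaz), so the final letter is not what conditions the rule; the number of vowels is.
"womabiv" has 3 vowels. The stems with 3 vowels (gupotaz → gualpotaz, libzivat → lialbzivat) insert -al- after the first vowel.
The other patterns: stems with 1 vowel delete the last vowel and add -ak; stems with 2 vowels add -uv.
So womabiv → woalmabiv.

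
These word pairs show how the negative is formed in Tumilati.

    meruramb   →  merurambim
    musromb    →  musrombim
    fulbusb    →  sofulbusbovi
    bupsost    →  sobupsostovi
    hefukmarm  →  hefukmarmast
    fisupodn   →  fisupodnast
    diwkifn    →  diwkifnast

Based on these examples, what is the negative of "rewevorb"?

rewevorbast

meruramb and fulbusb both end in -b yet inflect differently (merurambim, sofulbusbovi), so the final letter is not what conditions the rule; the second-to-last letter is.
"rewevorb" has second-to-last letter 'r'. The one such stem in the data (hefukmarm → hefukmarmast) adds -ast, so the same rule applies.
The other patterns: stems whose second-to-last letter is 'm' add -im; stems whose second-to-last letter is 's' add so- … -ovi around the stem.
So rewevorb → rewevorbast.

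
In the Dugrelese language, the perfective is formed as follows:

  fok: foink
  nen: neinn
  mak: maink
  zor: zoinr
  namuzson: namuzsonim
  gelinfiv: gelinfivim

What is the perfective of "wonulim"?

nen and namuzson both end in -n yet inflect differently (neinn, namuzsonim), so the final letter is not what conditions the rule; the number of vowels is.
"wonulim" has 3 vowels. The stems with 3 vowels (namuzson → namuzsonim, gelinfiv → gelinfivim) add -im.
So wonulim → wonulimim.

wonulimim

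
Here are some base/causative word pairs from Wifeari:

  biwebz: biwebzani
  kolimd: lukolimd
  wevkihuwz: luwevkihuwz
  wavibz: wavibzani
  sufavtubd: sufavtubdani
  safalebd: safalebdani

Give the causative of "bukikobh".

wavibz and wevkihuwz both end in -z yet inflect differently (wavibzani, luwevkihuwz), so the final letter is not what conditions the rule; the second-to-last letter is.
"bukikobh" has second-to-last letter 'b'. The stems whose second-to-last letter is 'b' (safalebd → safalebdani, wavibz → wavibzani, sufavtubd → sufavtubdani) add -ani.
So bukikobh → bukikobhani.

bukikobhani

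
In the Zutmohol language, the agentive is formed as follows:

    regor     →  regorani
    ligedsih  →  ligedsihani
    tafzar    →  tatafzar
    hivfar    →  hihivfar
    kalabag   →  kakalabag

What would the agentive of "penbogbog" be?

penbogbogani

regor and tafzar both end in -r yet inflect differently (regorani, tatafzar), so the final letter is not what conditions the rule; the last vowel is.
"penbogbog" has last vowel 'o'. The one such stem in the data (regor → regorani) adds -ani, so the same rule applies.
The other pattern: stems whose last vowel is 'a' repeat the first consonant+vowel as a prefix.
So penbogbog → penbogbogani.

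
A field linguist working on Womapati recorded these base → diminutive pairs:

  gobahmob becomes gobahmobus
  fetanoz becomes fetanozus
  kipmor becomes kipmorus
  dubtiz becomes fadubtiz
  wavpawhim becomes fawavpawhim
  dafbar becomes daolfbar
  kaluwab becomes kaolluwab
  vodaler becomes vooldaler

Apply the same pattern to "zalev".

fetanoz and dubtiz both end in -z yet inflect differently (fetanozus, fadubtiz), so the final letter is not what conditions the rule; the last vowel is.
"zalev" has last vowel 'e'. The one such stem in the data (vodaler → vooldaler) inserts -ol- after the first vowel (as do dafbar, kaluwab), so the same rule applies.
So zalev → zaollev.

zaollev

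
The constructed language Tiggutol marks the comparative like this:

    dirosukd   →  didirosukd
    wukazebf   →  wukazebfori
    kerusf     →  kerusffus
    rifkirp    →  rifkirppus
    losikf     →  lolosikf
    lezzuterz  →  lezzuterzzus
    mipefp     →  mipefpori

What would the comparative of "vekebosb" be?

vekebosbbus

kerusf and losikf both end in -f yet inflect differently (kerusffus, lolosikf), so the final letter is not what conditions the rule; the second-to-last letter is.
"vekebosb" has second-to-last letter 's'. The one such stem in the data (kerusf → kerusffus) doubles the final consonant and adds -us (as do lezzuterz, rifkirp), so the same rule applies.
So vekebosb → vekebosbbus.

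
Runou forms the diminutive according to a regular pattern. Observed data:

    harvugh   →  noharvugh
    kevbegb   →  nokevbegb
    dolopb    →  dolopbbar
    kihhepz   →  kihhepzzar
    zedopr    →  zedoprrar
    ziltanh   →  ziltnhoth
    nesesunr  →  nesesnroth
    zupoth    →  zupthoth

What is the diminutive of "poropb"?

kevbegb and dolopb both end in -b yet inflect differently (nokevbegb, dolopbbar), so the final letter is not what conditions the rule; the second-to-last letter is.
"poropb" has second-to-last letter 'p'. The stems whose second-to-last letter is 'p' (dolopb → dolopbbar, kihhepz → kihhepzzar, zedopr → zedoprrar) double the final consonant and add -ar.
So poropb → poropbbar.

poropbbar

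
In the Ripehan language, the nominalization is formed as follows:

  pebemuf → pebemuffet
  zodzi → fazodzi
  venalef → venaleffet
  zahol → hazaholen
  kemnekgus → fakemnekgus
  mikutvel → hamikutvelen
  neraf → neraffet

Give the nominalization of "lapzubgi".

kemnekgus and pebemuf both have last vowel 'u' yet inflect differently (fakemnekgus, pebemuffet), so the last vowel is not what conditions the rule; the final letter is.
"lapzubgi" ends in -i. The one such stem in the data (zodzi → fazodzi) adds the prefix fa-, so the same rule applies.
So lapzubgi → falapzubgi.

falapzubgi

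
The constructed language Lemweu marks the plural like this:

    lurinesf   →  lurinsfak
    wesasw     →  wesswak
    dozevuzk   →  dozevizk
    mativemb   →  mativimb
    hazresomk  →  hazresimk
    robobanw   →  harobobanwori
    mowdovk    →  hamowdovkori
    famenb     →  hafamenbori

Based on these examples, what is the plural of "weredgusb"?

wesasw and robobanw both end in -w yet inflect differently (wesswak, harobobanwori), so the final letter is not what conditions the rule; the second-to-last letter is.
"weredgusb" has second-to-last letter 's'. The stems whose second-to-last letter is 's' (lurinesf → lurinsfak, wesasw → wesswak) delete the last vowel and add -ak.
So weredgusb → weredgsbak.

weredgsbak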